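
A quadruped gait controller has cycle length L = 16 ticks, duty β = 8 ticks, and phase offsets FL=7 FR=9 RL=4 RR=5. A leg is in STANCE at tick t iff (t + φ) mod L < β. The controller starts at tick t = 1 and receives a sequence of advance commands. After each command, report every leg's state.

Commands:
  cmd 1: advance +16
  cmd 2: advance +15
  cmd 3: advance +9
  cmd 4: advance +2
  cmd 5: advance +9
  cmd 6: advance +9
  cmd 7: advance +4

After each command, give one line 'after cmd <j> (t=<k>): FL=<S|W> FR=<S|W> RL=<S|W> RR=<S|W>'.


start t=1: FL=W FR=W RL=S RR=S
cmd 1: advance +16 → t=17, phase=(8,10,5,6) → FL=W FR=W RL=S RR=S
cmd 2: advance +15 → t=32, phase=(7,9,4,5) → FL=S FR=W RL=S RR=S
cmd 3: advance +9 → t=41, phase=(0,2,13,14) → FL=S FR=S RL=W RR=W
cmd 4: advance +2 → t=43, phase=(2,4,15,0) → FL=S FR=S RL=W RR=S
cmd 5: advance +9 → t=52, phase=(11,13,8,9) → FL=W FR=W RL=W RR=W
cmd 6: advance +9 → t=61, phase=(4,6,1,2) → FL=S FR=S RL=S RR=S
cmd 7: advance +4 → t=65, phase=(8,10,5,6) → FL=W FR=W RL=S RR=S

after cmd 1 (t=17): FL=W FR=W RL=S RR=S
after cmd 2 (t=32): FL=S FR=W RL=S RR=S
after cmd 3 (t=41): FL=S FR=S RL=W RR=W
after cmd 4 (t=43): FL=S FR=S RL=W RR=S
after cmd 5 (t=52): FL=W FR=W RL=W RR=W
after cmd 6 (t=61): FL=S FR=S RL=S RR=S
after cmd 7 (t=65): FL=W FR=W RL=S RR=S


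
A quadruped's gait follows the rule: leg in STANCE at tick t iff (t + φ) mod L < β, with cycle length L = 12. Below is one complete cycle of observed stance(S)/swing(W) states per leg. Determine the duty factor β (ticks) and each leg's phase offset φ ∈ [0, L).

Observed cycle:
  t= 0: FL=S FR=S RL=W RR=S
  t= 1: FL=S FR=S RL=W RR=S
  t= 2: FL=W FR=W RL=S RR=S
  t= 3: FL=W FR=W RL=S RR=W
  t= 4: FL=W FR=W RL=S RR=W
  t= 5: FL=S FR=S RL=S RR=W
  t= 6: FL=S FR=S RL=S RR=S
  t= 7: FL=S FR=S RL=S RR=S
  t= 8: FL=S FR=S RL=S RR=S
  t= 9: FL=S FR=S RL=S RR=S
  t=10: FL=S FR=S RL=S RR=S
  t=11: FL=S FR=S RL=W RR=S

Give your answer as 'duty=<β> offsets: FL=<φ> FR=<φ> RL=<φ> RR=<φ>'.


duty β = stance ticks per leg = 9
FL: stance ticks = 9; W→S at t=5 → φ=7
FR: stance ticks = 9; W→S at t=5 → φ=7
RL: stance ticks = 9; W→S at t=2 → φ=10
RR: stance ticks = 9; W→S at t=6 → φ=6

duty=9 offsets: FL=7 FR=7 RL=10 RR=6


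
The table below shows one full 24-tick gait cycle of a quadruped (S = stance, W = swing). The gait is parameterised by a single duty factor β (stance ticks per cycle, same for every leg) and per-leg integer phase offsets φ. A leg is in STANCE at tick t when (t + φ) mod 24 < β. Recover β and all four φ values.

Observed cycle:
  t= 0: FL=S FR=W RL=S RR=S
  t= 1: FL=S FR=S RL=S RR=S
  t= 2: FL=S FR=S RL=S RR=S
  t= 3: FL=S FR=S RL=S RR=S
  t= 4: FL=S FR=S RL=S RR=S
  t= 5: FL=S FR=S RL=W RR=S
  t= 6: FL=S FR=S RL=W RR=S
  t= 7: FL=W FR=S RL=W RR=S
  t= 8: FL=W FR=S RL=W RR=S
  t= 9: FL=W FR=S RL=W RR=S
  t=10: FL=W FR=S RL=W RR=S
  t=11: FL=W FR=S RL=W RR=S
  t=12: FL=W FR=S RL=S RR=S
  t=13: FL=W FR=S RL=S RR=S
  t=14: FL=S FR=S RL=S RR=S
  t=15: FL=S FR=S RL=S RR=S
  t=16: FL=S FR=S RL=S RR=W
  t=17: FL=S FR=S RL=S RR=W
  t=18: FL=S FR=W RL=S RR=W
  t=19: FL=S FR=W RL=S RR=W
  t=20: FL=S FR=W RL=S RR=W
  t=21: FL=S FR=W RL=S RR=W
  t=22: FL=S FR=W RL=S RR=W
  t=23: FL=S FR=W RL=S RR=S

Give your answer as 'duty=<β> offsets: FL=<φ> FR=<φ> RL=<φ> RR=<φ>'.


duty β = stance ticks per leg = 17
FL: stance ticks = 17; W→S at t=14 → φ=10
FR: stance ticks = 17; W→S at t=1 → φ=23
RL: stance ticks = 17; W→S at t=12 → φ=12
RR: stance ticks = 17; W→S at t=23 → φ=1

duty=17 offsets: FL=10 FR=23 RL=12 RR=1


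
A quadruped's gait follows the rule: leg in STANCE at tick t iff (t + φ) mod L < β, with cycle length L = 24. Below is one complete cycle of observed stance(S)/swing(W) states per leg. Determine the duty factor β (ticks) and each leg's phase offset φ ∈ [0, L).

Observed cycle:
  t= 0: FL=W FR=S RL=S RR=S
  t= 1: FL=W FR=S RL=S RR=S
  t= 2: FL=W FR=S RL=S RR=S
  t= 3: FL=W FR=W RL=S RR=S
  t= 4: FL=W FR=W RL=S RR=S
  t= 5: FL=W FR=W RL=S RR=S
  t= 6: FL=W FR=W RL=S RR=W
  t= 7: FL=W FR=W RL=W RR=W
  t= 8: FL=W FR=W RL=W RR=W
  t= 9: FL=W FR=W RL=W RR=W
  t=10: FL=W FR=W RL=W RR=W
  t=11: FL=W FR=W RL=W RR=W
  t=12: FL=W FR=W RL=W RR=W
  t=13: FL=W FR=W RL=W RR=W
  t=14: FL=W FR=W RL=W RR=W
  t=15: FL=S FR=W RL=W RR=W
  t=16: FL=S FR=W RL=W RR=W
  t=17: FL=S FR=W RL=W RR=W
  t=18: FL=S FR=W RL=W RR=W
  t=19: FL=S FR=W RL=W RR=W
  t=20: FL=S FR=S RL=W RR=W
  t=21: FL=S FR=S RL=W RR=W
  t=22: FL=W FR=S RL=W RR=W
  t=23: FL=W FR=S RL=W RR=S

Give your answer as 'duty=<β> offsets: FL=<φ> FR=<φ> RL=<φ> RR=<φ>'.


duty β = stance ticks per leg = 7
FL: stance ticks = 7; W→S at t=15 → φ=9
FR: stance ticks = 7; W→S at t=20 → φ=4
RL: stance ticks = 7; W→S at t=0 → φ=0
RR: stance ticks = 7; W→S at t=23 → φ=1

duty=7 offsets: FL=9 FR=4 RL=0 RR=1


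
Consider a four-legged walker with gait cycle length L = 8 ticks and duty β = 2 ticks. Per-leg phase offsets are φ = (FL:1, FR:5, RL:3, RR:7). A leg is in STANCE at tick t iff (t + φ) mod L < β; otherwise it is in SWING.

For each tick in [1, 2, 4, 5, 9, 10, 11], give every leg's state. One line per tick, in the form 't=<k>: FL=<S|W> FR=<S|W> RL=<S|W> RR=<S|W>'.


t=1: phase=(2,6,4,0) vs β=2 → FL=W FR=W RL=W RR=S
t=2: phase=(3,7,5,1) vs β=2 → FL=W FR=W RL=W RR=S
t=4: phase=(5,1,7,3) vs β=2 → FL=W FR=S RL=W RR=W
t=5: phase=(6,2,0,4) vs β=2 → FL=W FR=W RL=S RR=W
t=9: phase=(2,6,4,0) vs β=2 → FL=W FR=W RL=W RR=S
t=10: phase=(3,7,5,1) vs β=2 → FL=W FR=W RL=W RR=S
t=11: phase=(4,0,6,2) vs β=2 → FL=W FR=S RL=W RR=W

t=1: FL=W FR=W RL=W RR=S
t=2: FL=W FR=W RL=W RR=S
t=4: FL=W FR=S RL=W RR=W
t=5: FL=W FR=W RL=S RR=W
t=9: FL=W FR=W RL=W RR=S
t=10: FL=W FR=W RL=W RR=S
t=11: FL=W FR=S RL=W RR=W


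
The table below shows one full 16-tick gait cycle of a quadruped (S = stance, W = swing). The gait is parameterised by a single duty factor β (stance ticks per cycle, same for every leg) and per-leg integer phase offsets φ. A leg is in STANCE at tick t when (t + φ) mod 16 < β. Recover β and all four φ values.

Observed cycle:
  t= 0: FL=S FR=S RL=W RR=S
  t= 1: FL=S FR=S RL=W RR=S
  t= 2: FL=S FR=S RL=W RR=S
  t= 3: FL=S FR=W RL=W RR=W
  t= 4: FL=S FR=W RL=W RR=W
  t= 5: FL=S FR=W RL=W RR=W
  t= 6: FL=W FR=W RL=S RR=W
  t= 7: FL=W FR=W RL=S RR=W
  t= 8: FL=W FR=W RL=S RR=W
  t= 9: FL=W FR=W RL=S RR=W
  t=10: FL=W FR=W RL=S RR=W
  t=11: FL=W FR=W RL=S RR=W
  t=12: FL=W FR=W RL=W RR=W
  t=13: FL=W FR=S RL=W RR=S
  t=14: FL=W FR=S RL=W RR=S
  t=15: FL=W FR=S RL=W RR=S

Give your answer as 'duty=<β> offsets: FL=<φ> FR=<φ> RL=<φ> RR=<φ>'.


duty β = stance ticks per leg = 6
FL: stance ticks = 6; W→S at t=0 → φ=0
FR: stance ticks = 6; W→S at t=13 → φ=3
RL: stance ticks = 6; W→S at t=6 → φ=10
RR: stance ticks = 6; W→S at t=13 → φ=3

duty=6 offsets: FL=0 FR=3 RL=10 RR=3


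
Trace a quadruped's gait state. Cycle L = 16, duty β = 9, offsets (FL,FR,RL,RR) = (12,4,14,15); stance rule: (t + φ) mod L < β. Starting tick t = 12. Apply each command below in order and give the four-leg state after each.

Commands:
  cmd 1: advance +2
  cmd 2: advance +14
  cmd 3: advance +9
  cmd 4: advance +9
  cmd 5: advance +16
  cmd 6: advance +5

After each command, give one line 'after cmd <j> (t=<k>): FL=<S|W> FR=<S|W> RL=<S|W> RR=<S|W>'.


after cmd 1 (t=14): FL=W FR=S RL=W RR=W
after cmd 2 (t=28): FL=S FR=S RL=W RR=W
after cmd 3 (t=37): FL=S FR=W RL=S RR=S
after cmd 4 (t=46): FL=W FR=S RL=W RR=W
after cmd 5 (t=62): FL=W FR=S RL=W RR=W
after cmd 6 (t=67): FL=W FR=S RL=S RR=S

start t=12: FL=S FR=S RL=W RR=W
cmd 1: advance +2 → t=14, phase=(10,2,12,13) → FL=W FR=S RL=W RR=W
cmd 2: advance +14 → t=28, phase=(8,0,10,11) → FL=S FR=S RL=W RR=W
cmd 3: advance +9 → t=37, phase=(1,9,3,4) → FL=S FR=W RL=S RR=S
cmd 4: advance +9 → t=46, phase=(10,2,12,13) → FL=W FR=S RL=W RR=W
cmd 5: advance +16 → t=62, phase=(10,2,12,13) → FL=W FR=S RL=W RR=W
cmd 6: advance +5 → t=67, phase=(15,7,1,2) → FL=W FR=S RL=S RR=S


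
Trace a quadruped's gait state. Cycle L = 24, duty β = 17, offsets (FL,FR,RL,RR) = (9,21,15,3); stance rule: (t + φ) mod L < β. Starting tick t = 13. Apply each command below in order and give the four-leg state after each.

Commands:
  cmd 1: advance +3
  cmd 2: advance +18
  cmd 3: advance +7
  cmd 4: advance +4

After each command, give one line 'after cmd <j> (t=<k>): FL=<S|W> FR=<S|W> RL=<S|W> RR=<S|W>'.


start t=13: FL=W FR=S RL=S RR=S
cmd 1: advance +3 → t=16, phase=(1,13,7,19) → FL=S FR=S RL=S RR=W
cmd 2: advance +18 → t=34, phase=(19,7,1,13) → FL=W FR=S RL=S RR=S
cmd 3: advance +7 → t=41, phase=(2,14,8,20) → FL=S FR=S RL=S RR=W
cmd 4: advance +4 → t=45, phase=(6,18,12,0) → FL=S FR=W RL=S RR=S

after cmd 1 (t=16): FL=S FR=S RL=S RR=W
after cmd 2 (t=34): FL=W FR=S RL=S RR=S
after cmd 3 (t=41): FL=S FR=S RL=S RR=W
after cmd 4 (t=45): FL=S FR=W RL=S RR=S


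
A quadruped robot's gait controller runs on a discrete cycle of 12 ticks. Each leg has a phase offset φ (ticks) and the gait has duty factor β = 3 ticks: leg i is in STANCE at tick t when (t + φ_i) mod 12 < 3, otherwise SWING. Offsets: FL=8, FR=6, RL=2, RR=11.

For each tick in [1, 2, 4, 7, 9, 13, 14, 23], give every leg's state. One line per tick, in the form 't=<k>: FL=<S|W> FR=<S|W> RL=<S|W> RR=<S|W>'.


t=1: FL=W FR=W RL=W RR=S
t=2: FL=W FR=W RL=W RR=S
t=4: FL=S FR=W RL=W RR=W
t=7: FL=W FR=S RL=W RR=W
t=9: FL=W FR=W RL=W RR=W
t=13: FL=W FR=W RL=W RR=S
t=14: FL=W FR=W RL=W RR=S
t=23: FL=W FR=W RL=S RR=W

t=1: phase=(9,7,3,0) vs β=3 → FL=W FR=W RL=W RR=S
t=2: phase=(10,8,4,1) vs β=3 → FL=W FR=W RL=W RR=S
t=4: phase=(0,10,6,3) vs β=3 → FL=S FR=W RL=W RR=W
t=7: phase=(3,1,9,6) vs β=3 → FL=W FR=S RL=W RR=W
t=9: phase=(5,3,11,8) vs β=3 → FL=W FR=W RL=W RR=W
t=13: phase=(9,7,3,0) vs β=3 → FL=W FR=W RL=W RR=S
t=14: phase=(10,8,4,1) vs β=3 → FL=W FR=W RL=W RR=S
t=23: phase=(7,5,1,10) vs β=3 → FL=W FR=W RL=S RR=W


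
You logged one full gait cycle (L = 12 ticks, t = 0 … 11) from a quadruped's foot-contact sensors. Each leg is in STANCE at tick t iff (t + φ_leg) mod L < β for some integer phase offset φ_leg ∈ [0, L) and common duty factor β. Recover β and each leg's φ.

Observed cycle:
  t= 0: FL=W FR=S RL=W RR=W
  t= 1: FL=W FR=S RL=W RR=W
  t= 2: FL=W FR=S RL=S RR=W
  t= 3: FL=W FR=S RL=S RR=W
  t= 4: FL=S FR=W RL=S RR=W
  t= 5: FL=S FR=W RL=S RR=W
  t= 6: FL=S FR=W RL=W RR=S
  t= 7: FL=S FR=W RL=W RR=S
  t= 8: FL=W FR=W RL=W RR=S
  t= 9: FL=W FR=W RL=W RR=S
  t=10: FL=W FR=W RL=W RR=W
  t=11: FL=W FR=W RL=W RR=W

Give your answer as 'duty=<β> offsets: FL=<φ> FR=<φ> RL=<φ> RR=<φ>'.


duty=4 offsets: FL=8 FR=0 RL=10 RR=6

duty β = stance ticks per leg = 4
FL: stance ticks = 4; W→S at t=4 → φ=8
FR: stance ticks = 4; W→S at t=0 → φ=0
RL: stance ticks = 4; W→S at t=2 → φ=10
RR: stance ticks = 4; W→S at t=6 → φ=6


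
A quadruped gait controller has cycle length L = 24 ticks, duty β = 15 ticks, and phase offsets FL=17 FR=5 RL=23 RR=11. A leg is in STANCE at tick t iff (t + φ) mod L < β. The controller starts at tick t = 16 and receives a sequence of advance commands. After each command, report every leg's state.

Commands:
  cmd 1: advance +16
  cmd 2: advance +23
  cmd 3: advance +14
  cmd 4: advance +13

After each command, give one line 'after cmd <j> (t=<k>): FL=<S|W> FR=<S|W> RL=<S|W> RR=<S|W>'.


after cmd 1 (t=32): FL=S FR=S RL=S RR=W
after cmd 2 (t=55): FL=S FR=S RL=S RR=W
after cmd 3 (t=69): FL=S FR=S RL=W RR=S
after cmd 4 (t=82): FL=S FR=W RL=S RR=W

start t=16: FL=S FR=W RL=W RR=S
cmd 1: advance +16 → t=32, phase=(1,13,7,19) → FL=S FR=S RL=S RR=W
cmd 2: advance +23 → t=55, phase=(0,12,6,18) → FL=S FR=S RL=S RR=W
cmd 3: advance +14 → t=69, phase=(14,2,20,8) → FL=S FR=S RL=W RR=S
cmd 4: advance +13 → t=82, phase=(3,15,9,21) → FL=S FR=W RL=S RR=W


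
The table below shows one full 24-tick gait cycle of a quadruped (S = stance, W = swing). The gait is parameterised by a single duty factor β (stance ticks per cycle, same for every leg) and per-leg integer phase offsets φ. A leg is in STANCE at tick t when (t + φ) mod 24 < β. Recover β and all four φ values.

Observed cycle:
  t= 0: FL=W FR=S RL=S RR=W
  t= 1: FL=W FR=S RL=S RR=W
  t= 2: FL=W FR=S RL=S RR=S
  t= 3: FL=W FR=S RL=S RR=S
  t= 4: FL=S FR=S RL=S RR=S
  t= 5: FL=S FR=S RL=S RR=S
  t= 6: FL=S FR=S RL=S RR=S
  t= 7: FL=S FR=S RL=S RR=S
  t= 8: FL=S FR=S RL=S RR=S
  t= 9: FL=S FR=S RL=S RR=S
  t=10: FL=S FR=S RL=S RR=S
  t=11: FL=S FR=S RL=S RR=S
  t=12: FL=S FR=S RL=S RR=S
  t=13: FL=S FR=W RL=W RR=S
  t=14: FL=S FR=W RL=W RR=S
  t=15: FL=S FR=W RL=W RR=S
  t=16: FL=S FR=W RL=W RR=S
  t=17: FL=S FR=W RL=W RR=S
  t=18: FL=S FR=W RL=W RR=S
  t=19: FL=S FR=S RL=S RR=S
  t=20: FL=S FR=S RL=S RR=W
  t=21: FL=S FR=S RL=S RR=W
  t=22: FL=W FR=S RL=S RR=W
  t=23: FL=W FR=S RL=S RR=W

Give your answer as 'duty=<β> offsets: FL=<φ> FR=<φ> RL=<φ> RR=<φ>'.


duty β = stance ticks per leg = 18
FL: stance ticks = 18; W→S at t=4 → φ=20
FR: stance ticks = 18; W→S at t=19 → φ=5
RL: stance ticks = 18; W→S at t=19 → φ=5
RR: stance ticks = 18; W→S at t=2 → φ=22

duty=18 offsets: FL=20 FR=5 RL=5 RR=22


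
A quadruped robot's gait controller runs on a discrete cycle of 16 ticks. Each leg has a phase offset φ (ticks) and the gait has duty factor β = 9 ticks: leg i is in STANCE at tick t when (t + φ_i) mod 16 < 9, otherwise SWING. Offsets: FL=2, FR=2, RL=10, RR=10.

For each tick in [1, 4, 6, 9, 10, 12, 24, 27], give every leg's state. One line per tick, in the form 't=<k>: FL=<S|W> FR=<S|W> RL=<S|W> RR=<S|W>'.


t=1: phase=(3,3,11,11) vs β=9 → FL=S FR=S RL=W RR=W
t=4: phase=(6,6,14,14) vs β=9 → FL=S FR=S RL=W RR=W
t=6: phase=(8,8,0,0) vs β=9 → FL=S FR=S RL=S RR=S
t=9: phase=(11,11,3,3) vs β=9 → FL=W FR=W RL=S RR=S
t=10: phase=(12,12,4,4) vs β=9 → FL=W FR=W RL=S RR=S
t=12: phase=(14,14,6,6) vs β=9 → FL=W FR=W RL=S RR=S
t=24: phase=(10,10,2,2) vs β=9 → FL=W FR=W RL=S RR=S
t=27: phase=(13,13,5,5) vs β=9 → FL=W FR=W RL=S RR=S

t=1: FL=S FR=S RL=W RR=W
t=4: FL=S FR=S RL=W RR=W
t=6: FL=S FR=S RL=S RR=S
t=9: FL=W FR=W RL=S RR=S
t=10: FL=W FR=W RL=S RR=S
t=12: FL=W FR=W RL=S RR=S
t=24: FL=W FR=W RL=S RR=S
t=27: FL=W FR=W RL=S RR=S


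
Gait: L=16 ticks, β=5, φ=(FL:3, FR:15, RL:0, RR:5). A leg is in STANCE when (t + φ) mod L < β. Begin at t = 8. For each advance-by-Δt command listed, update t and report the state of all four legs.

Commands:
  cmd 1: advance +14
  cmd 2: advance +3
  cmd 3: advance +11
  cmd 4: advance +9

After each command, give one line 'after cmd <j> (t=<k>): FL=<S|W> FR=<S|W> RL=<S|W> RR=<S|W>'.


start t=8: FL=W FR=W RL=W RR=W
cmd 1: advance +14 → t=22, phase=(9,5,6,11) → FL=W FR=W RL=W RR=W
cmd 2: advance +3 → t=25, phase=(12,8,9,14) → FL=W FR=W RL=W RR=W
cmd 3: advance +11 → t=36, phase=(7,3,4,9) → FL=W FR=S RL=S RR=W
cmd 4: advance +9 → t=45, phase=(0,12,13,2) → FL=S FR=W RL=W RR=S

after cmd 1 (t=22): FL=W FR=W RL=W RR=W
after cmd 2 (t=25): FL=W FR=W RL=W RR=W
after cmd 3 (t=36): FL=W FR=S RL=S RR=W
after cmd 4 (t=45): FL=S FR=W RL=W RR=S


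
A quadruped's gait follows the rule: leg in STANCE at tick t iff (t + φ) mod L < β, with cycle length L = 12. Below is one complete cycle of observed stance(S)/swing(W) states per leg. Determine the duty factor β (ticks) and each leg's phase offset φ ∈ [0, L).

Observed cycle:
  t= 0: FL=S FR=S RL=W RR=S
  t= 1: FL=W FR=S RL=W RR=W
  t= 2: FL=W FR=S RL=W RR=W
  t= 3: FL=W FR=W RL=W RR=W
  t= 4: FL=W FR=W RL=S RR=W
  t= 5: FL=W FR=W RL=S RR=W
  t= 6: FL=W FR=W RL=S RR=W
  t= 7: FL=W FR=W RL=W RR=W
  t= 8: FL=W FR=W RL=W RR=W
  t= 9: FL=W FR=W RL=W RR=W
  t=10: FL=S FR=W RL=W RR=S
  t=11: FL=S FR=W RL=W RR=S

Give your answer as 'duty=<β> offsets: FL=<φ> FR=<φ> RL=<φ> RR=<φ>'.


duty β = stance ticks per leg = 3
FL: stance ticks = 3; W→S at t=10 → φ=2
FR: stance ticks = 3; W→S at t=0 → φ=0
RL: stance ticks = 3; W→S at t=4 → φ=8
RR: stance ticks = 3; W→S at t=10 → φ=2

duty=3 offsets: FL=2 FR=0 RL=8 RR=2


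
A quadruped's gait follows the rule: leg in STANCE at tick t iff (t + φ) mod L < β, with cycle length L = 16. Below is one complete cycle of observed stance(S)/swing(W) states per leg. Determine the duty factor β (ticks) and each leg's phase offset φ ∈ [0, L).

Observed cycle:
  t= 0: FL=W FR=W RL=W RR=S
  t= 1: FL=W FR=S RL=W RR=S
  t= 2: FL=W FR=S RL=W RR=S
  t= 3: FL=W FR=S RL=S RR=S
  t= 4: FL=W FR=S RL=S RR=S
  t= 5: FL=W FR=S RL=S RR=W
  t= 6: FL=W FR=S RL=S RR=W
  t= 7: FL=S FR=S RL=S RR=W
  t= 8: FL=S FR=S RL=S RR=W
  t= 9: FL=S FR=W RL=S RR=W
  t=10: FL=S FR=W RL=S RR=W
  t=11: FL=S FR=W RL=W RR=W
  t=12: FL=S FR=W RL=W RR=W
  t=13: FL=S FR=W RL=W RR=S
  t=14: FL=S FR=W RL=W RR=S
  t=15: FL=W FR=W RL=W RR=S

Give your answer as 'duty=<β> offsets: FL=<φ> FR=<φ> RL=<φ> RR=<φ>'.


duty=8 offsets: FL=9 FR=15 RL=13 RR=3

duty β = stance ticks per leg = 8
FL: stance ticks = 8; W→S at t=7 → φ=9
FR: stance ticks = 8; W→S at t=1 → φ=15
RL: stance ticks = 8; W→S at t=3 → φ=13
RR: stance ticks = 8; W→S at t=13 → φ=3


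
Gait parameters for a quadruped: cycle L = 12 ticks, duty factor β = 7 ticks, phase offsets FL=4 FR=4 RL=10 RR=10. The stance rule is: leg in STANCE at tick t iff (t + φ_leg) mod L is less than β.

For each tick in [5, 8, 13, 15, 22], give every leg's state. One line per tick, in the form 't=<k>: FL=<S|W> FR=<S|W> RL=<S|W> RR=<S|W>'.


t=5: FL=W FR=W RL=S RR=S
t=8: FL=S FR=S RL=S RR=S
t=13: FL=S FR=S RL=W RR=W
t=15: FL=W FR=W RL=S RR=S
t=22: FL=S FR=S RL=W RR=W

t=5: phase=(9,9,3,3) vs β=7 → FL=W FR=W RL=S RR=S
t=8: phase=(0,0,6,6) vs β=7 → FL=S FR=S RL=S RR=S
t=13: phase=(5,5,11,11) vs β=7 → FL=S FR=S RL=W RR=W
t=15: phase=(7,7,1,1) vs β=7 → FL=W FR=W RL=S RR=S
t=22: phase=(2,2,8,8) vs β=7 → FL=S FR=S RL=W RR=W


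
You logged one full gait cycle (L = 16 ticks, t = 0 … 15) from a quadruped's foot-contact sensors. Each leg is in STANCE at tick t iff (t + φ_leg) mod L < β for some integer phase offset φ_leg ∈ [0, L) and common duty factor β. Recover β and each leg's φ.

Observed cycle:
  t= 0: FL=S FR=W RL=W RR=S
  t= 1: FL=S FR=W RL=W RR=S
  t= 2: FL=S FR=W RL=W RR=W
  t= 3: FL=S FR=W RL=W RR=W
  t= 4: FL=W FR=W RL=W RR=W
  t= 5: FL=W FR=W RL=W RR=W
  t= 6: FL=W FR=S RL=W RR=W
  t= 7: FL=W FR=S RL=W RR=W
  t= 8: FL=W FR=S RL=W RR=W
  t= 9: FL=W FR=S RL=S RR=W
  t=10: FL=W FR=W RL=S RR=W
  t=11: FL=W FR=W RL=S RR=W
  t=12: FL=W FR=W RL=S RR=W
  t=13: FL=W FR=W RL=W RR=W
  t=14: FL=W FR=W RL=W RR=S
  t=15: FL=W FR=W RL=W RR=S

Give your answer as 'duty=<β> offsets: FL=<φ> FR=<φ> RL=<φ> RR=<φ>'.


duty=4 offsets: FL=0 FR=10 RL=7 RR=2

duty β = stance ticks per leg = 4
FL: stance ticks = 4; W→S at t=0 → φ=0
FR: stance ticks = 4; W→S at t=6 → φ=10
RL: stance ticks = 4; W→S at t=9 → φ=7
RR: stance ticks = 4; W→S at t=14 → φ=2


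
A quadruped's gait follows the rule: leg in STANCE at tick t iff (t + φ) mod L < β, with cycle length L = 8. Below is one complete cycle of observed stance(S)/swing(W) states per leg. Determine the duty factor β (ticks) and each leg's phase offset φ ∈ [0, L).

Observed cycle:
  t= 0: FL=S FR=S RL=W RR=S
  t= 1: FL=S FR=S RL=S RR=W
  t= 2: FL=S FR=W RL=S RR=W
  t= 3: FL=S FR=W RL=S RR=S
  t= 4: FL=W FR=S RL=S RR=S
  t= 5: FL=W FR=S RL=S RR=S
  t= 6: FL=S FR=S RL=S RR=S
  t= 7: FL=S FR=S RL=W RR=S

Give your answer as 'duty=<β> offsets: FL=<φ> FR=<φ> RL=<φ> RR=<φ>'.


duty=6 offsets: FL=2 FR=4 RL=7 RR=5

duty β = stance ticks per leg = 6
FL: stance ticks = 6; W→S at t=6 → φ=2
FR: stance ticks = 6; W→S at t=4 → φ=4
RL: stance ticks = 6; W→S at t=1 → φ=7
RR: stance ticks = 6; W→S at t=3 → φ=5


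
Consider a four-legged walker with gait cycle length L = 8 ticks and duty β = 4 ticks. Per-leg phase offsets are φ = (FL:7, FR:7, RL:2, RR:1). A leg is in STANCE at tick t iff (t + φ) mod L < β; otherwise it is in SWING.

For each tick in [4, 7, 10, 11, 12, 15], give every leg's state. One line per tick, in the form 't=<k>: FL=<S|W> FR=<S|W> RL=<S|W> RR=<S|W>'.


t=4: phase=(3,3,6,5) vs β=4 → FL=S FR=S RL=W RR=W
t=7: phase=(6,6,1,0) vs β=4 → FL=W FR=W RL=S RR=S
t=10: phase=(1,1,4,3) vs β=4 → FL=S FR=S RL=W RR=S
t=11: phase=(2,2,5,4) vs β=4 → FL=S FR=S RL=W RR=W
t=12: phase=(3,3,6,5) vs β=4 → FL=S FR=S RL=W RR=W
t=15: phase=(6,6,1,0) vs β=4 → FL=W FR=W RL=S RR=S

t=4: FL=S FR=S RL=W RR=W
t=7: FL=W FR=W RL=S RR=S
t=10: FL=S FR=S RL=W RR=S
t=11: FL=S FR=S RL=W RR=W
t=12: FL=S FR=S RL=W RR=W
t=15: FL=W FR=W RL=S RR=S


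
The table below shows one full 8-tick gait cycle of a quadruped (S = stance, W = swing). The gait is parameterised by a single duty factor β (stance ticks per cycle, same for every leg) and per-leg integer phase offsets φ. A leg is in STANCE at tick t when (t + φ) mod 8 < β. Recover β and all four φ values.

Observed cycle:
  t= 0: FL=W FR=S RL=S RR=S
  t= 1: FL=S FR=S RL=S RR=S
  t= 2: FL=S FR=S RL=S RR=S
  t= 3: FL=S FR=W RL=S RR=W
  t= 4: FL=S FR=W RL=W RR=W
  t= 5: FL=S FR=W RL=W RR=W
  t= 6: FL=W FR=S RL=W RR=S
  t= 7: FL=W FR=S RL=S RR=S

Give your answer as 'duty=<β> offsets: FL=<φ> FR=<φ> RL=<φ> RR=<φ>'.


duty=5 offsets: FL=7 FR=2 RL=1 RR=2

duty β = stance ticks per leg = 5
FL: stance ticks = 5; W→S at t=1 → φ=7
FR: stance ticks = 5; W→S at t=6 → φ=2
RL: stance ticks = 5; W→S at t=7 → φ=1
RR: stance ticks = 5; W→S at t=6 → φ=2


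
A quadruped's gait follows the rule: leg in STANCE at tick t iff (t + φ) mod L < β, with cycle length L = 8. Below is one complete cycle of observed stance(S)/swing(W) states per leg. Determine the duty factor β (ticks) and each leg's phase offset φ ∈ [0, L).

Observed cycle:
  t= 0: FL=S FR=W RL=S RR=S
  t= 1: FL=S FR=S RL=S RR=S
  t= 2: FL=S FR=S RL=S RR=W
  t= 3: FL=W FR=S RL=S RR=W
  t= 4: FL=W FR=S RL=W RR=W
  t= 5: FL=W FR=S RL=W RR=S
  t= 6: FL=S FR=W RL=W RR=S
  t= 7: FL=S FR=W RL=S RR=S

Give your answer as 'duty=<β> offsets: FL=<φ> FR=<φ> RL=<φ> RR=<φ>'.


duty β = stance ticks per leg = 5
FL: stance ticks = 5; W→S at t=6 → φ=2
FR: stance ticks = 5; W→S at t=1 → φ=7
RL: stance ticks = 5; W→S at t=7 → φ=1
RR: stance ticks = 5; W→S at t=5 → φ=3

duty=5 offsets: FL=2 FR=7 RL=1 RR=3


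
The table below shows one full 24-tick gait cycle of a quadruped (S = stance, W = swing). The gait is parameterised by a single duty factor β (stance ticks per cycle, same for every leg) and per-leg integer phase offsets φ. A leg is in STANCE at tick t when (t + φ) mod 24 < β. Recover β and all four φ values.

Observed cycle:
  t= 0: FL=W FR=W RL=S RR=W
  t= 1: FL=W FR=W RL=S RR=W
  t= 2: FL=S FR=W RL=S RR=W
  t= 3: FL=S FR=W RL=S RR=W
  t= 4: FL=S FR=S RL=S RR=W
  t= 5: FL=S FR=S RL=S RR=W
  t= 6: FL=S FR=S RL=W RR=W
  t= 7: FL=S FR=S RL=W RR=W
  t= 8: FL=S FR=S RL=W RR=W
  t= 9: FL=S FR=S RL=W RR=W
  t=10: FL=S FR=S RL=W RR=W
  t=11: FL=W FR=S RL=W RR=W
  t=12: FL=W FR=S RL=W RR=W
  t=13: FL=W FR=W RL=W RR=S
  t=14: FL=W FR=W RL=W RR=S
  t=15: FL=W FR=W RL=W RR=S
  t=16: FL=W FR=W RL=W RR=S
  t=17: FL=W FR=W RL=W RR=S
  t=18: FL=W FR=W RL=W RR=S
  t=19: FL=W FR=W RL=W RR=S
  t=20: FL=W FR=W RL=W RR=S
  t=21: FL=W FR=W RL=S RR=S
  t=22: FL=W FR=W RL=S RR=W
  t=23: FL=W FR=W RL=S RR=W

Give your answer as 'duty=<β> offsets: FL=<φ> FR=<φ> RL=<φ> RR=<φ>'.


duty β = stance ticks per leg = 9
FL: stance ticks = 9; W→S at t=2 → φ=22
FR: stance ticks = 9; W→S at t=4 → φ=20
RL: stance ticks = 9; W→S at t=21 → φ=3
RR: stance ticks = 9; W→S at t=13 → φ=11

duty=9 offsets: FL=22 FR=20 RL=3 RR=11


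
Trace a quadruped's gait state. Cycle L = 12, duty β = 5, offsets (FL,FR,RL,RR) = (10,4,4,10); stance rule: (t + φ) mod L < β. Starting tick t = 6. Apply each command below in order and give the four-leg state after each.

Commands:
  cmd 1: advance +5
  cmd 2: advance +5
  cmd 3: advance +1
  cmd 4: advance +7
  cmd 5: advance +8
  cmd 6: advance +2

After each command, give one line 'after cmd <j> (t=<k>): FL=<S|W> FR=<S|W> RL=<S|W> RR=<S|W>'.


start t=6: FL=S FR=W RL=W RR=S
cmd 1: advance +5 → t=11, phase=(9,3,3,9) → FL=W FR=S RL=S RR=W
cmd 2: advance +5 → t=16, phase=(2,8,8,2) → FL=S FR=W RL=W RR=S
cmd 3: advance +1 → t=17, phase=(3,9,9,3) → FL=S FR=W RL=W RR=S
cmd 4: advance +7 → t=24, phase=(10,4,4,10) → FL=W FR=S RL=S RR=W
cmd 5: advance +8 → t=32, phase=(6,0,0,6) → FL=W FR=S RL=S RR=W
cmd 6: advance +2 → t=34, phase=(8,2,2,8) → FL=W FR=S RL=S RR=W

after cmd 1 (t=11): FL=W FR=S RL=S RR=W
after cmd 2 (t=16): FL=S FR=W RL=W RR=S
after cmd 3 (t=17): FL=S FR=W RL=W RR=S
after cmd 4 (t=24): FL=W FR=S RL=S RR=W
after cmd 5 (t=32): FL=W FR=S RL=S RR=W
after cmd 6 (t=34): FL=W FR=S RL=S RR=W


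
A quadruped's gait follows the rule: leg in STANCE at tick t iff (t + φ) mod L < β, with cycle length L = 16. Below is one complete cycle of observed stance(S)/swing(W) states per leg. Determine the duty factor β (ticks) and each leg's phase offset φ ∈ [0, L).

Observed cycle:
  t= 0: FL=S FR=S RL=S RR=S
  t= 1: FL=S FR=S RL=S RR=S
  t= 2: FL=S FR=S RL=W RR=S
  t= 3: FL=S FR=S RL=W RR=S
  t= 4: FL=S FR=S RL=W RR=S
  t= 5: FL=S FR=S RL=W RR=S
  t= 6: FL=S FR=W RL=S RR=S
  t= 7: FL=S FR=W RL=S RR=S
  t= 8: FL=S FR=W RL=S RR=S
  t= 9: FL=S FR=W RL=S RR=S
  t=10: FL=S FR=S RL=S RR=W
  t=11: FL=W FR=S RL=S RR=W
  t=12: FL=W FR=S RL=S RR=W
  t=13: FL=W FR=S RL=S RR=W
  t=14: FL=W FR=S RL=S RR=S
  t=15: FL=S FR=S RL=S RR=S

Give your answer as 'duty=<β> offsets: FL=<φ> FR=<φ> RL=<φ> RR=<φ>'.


duty β = stance ticks per leg = 12
FL: stance ticks = 12; W→S at t=15 → φ=1
FR: stance ticks = 12; W→S at t=10 → φ=6
RL: stance ticks = 12; W→S at t=6 → φ=10
RR: stance ticks = 12; W→S at t=14 → φ=2

duty=12 offsets: FL=1 FR=6 RL=10 RR=2


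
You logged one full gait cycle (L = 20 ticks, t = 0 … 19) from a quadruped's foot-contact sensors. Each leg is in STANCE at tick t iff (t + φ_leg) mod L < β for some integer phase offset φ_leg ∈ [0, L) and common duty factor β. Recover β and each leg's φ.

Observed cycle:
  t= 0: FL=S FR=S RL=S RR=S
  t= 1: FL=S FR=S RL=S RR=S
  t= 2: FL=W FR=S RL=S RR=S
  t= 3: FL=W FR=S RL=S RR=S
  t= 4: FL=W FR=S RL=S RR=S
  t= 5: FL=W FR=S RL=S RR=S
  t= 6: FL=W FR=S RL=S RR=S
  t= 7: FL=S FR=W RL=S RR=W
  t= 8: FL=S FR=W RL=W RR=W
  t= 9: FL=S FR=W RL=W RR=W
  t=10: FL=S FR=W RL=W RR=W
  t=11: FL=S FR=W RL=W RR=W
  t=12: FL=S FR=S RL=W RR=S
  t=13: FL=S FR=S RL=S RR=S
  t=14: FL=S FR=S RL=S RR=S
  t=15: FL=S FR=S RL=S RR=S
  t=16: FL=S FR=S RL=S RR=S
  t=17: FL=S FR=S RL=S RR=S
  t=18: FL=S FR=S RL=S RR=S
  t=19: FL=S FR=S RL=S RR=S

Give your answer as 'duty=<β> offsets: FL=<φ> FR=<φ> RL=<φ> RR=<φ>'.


duty=15 offsets: FL=13 FR=8 RL=7 RR=8

duty β = stance ticks per leg = 15
FL: stance ticks = 15; W→S at t=7 → φ=13
FR: stance ticks = 15; W→S at t=12 → φ=8
RL: stance ticks = 15; W→S at t=13 → φ=7
RR: stance ticks = 15; W→S at t=12 → φ=8


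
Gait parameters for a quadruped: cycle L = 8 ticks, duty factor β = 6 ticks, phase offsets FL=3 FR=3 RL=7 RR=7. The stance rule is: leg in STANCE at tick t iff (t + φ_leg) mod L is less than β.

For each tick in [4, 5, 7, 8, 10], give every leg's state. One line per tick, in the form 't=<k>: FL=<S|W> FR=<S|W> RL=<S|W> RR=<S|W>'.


t=4: phase=(7,7,3,3) vs β=6 → FL=W FR=W RL=S RR=S
t=5: phase=(0,0,4,4) vs β=6 → FL=S FR=S RL=S RR=S
t=7: phase=(2,2,6,6) vs β=6 → FL=S FR=S RL=W RR=W
t=8: phase=(3,3,7,7) vs β=6 → FL=S FR=S RL=W RR=W
t=10: phase=(5,5,1,1) vs β=6 → FL=S FR=S RL=S RR=S

t=4: FL=W FR=W RL=S RR=S
t=5: FL=S FR=S RL=S RR=S
t=7: FL=S FR=S RL=W RR=W
t=8: FL=S FR=S RL=W RR=W
t=10: FL=S FR=S RL=S RR=S


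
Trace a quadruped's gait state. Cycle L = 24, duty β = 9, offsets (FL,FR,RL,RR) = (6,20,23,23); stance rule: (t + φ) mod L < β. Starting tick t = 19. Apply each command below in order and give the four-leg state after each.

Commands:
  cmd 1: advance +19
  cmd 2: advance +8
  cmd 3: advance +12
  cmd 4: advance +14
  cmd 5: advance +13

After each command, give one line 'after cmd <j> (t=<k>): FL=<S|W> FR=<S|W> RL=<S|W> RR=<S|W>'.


after cmd 1 (t=38): FL=W FR=W RL=W RR=W
after cmd 2 (t=46): FL=S FR=W RL=W RR=W
after cmd 3 (t=58): FL=W FR=S RL=W RR=W
after cmd 4 (t=72): FL=S FR=W RL=W RR=W
after cmd 5 (t=85): FL=W FR=W RL=W RR=W

start t=19: FL=S FR=W RL=W RR=W
cmd 1: advance +19 → t=38, phase=(20,10,13,13) → FL=W FR=W RL=W RR=W
cmd 2: advance +8 → t=46, phase=(4,18,21,21) → FL=S FR=W RL=W RR=W
cmd 3: advance +12 → t=58, phase=(16,6,9,9) → FL=W FR=S RL=W RR=W
cmd 4: advance +14 → t=72, phase=(6,20,23,23) → FL=S FR=W RL=W RR=W
cmd 5: advance +13 → t=85, phase=(19,9,12,12) → FL=W FR=W RL=W RR=W


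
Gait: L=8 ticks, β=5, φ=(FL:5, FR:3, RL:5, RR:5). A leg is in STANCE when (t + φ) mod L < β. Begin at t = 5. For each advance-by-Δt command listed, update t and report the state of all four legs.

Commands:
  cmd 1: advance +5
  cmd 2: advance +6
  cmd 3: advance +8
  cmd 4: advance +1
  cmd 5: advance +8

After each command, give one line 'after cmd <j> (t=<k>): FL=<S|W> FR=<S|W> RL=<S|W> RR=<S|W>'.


after cmd 1 (t=10): FL=W FR=W RL=W RR=W
after cmd 2 (t=16): FL=W FR=S RL=W RR=W
after cmd 3 (t=24): FL=W FR=S RL=W RR=W
after cmd 4 (t=25): FL=W FR=S RL=W RR=W
after cmd 5 (t=33): FL=W FR=S RL=W RR=W

start t=5: FL=S FR=S RL=S RR=S
cmd 1: advance +5 → t=10, phase=(7,5,7,7) → FL=W FR=W RL=W RR=W
cmd 2: advance +6 → t=16, phase=(5,3,5,5) → FL=W FR=S RL=W RR=W
cmd 3: advance +8 → t=24, phase=(5,3,5,5) → FL=W FR=S RL=W RR=W
cmd 4: advance +1 → t=25, phase=(6,4,6,6) → FL=W FR=S RL=W RR=W
cmd 5: advance +8 → t=33, phase=(6,4,6,6) → FL=W FR=S RL=W RR=W


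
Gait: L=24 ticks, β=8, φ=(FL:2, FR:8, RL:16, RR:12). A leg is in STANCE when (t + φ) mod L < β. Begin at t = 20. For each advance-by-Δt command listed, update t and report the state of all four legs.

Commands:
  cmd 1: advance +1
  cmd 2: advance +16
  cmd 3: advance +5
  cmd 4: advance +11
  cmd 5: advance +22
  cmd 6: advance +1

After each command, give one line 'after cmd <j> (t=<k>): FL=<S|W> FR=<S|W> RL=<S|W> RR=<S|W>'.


start t=20: FL=W FR=S RL=W RR=W
cmd 1: advance +1 → t=21, phase=(23,5,13,9) → FL=W FR=S RL=W RR=W
cmd 2: advance +16 → t=37, phase=(15,21,5,1) → FL=W FR=W RL=S RR=S
cmd 3: advance +5 → t=42, phase=(20,2,10,6) → FL=W FR=S RL=W RR=S
cmd 4: advance +11 → t=53, phase=(7,13,21,17) → FL=S FR=W RL=W RR=W
cmd 5: advance +22 → t=75, phase=(5,11,19,15) → FL=S FR=W RL=W RR=W
cmd 6: advance +1 → t=76, phase=(6,12,20,16) → FL=S FR=W RL=W RR=W

after cmd 1 (t=21): FL=W FR=S RL=W RR=W
after cmd 2 (t=37): FL=W FR=W RL=S RR=S
after cmd 3 (t=42): FL=W FR=S RL=W RR=S
after cmd 4 (t=53): FL=S FR=W RL=W RR=W
after cmd 5 (t=75): FL=S FR=W RL=W RR=W
after cmd 6 (t=76): FL=S FR=W RL=W RR=W


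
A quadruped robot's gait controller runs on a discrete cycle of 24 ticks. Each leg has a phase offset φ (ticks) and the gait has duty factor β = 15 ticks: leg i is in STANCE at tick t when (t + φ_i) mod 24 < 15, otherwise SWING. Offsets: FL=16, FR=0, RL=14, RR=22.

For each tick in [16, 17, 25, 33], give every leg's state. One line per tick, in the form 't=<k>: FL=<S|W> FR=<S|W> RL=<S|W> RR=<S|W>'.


t=16: FL=S FR=W RL=S RR=S
t=17: FL=S FR=W RL=S RR=W
t=25: FL=W FR=S RL=W RR=W
t=33: FL=S FR=S RL=W RR=S

t=16: phase=(8,16,6,14) vs β=15 → FL=S FR=W RL=S RR=S
t=17: phase=(9,17,7,15) vs β=15 → FL=S FR=W RL=S RR=W
t=25: phase=(17,1,15,23) vs β=15 → FL=W FR=S RL=W RR=W
t=33: phase=(1,9,23,7) vs β=15 → FL=S FR=S RL=W RR=S


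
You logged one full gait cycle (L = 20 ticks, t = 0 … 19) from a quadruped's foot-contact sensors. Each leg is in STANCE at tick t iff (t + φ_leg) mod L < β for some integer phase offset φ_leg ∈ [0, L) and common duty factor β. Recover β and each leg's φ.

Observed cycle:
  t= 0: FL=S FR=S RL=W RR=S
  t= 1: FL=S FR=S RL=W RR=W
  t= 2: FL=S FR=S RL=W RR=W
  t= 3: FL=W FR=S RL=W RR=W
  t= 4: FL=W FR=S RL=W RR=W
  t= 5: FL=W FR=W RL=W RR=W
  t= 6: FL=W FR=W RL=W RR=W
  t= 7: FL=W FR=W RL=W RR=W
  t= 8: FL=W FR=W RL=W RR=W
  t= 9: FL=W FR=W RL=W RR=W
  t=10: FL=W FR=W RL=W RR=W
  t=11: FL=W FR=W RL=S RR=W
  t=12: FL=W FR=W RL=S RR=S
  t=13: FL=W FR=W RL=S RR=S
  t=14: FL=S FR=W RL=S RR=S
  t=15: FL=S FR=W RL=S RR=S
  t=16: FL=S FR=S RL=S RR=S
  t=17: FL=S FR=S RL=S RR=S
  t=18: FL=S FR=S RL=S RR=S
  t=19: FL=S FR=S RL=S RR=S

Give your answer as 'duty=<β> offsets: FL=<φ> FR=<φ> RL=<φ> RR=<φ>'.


duty β = stance ticks per leg = 9
FL: stance ticks = 9; W→S at t=14 → φ=6
FR: stance ticks = 9; W→S at t=16 → φ=4
RL: stance ticks = 9; W→S at t=11 → φ=9
RR: stance ticks = 9; W→S at t=12 → φ=8

duty=9 offsets: FL=6 FR=4 RL=9 RR=8


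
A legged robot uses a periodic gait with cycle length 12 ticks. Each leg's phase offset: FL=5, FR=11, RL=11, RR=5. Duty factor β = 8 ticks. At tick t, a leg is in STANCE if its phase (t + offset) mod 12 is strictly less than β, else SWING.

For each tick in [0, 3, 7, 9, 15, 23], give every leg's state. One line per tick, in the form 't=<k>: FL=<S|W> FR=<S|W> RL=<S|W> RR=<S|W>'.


t=0: phase=(5,11,11,5) vs β=8 → FL=S FR=W RL=W RR=S
t=3: phase=(8,2,2,8) vs β=8 → FL=W FR=S RL=S RR=W
t=7: phase=(0,6,6,0) vs β=8 → FL=S FR=S RL=S RR=S
t=9: phase=(2,8,8,2) vs β=8 → FL=S FR=W RL=W RR=S
t=15: phase=(8,2,2,8) vs β=8 → FL=W FR=S RL=S RR=W
t=23: phase=(4,10,10,4) vs β=8 → FL=S FR=W RL=W RR=S

t=0: FL=S FR=W RL=W RR=S
t=3: FL=W FR=S RL=S RR=W
t=7: FL=S FR=S RL=S RR=S
t=9: FL=S FR=W RL=W RR=S
t=15: FL=W FR=S RL=S RR=W
t=23: FL=S FR=W RL=W RR=S


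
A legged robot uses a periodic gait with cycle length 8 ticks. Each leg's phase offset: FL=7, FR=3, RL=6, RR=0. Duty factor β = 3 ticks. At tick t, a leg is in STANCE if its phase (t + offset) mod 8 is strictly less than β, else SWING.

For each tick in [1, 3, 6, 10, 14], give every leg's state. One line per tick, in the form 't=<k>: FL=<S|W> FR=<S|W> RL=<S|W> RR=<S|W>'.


t=1: FL=S FR=W RL=W RR=S
t=3: FL=S FR=W RL=S RR=W
t=6: FL=W FR=S RL=W RR=W
t=10: FL=S FR=W RL=S RR=S
t=14: FL=W FR=S RL=W RR=W

t=1: phase=(0,4,7,1) vs β=3 → FL=S FR=W RL=W RR=S
t=3: phase=(2,6,1,3) vs β=3 → FL=S FR=W RL=S RR=W
t=6: phase=(5,1,4,6) vs β=3 → FL=W FR=S RL=W RR=W
t=10: phase=(1,5,0,2) vs β=3 → FL=S FR=W RL=S RR=S
t=14: phase=(5,1,4,6) vs β=3 → FL=W FR=S RL=W RR=W


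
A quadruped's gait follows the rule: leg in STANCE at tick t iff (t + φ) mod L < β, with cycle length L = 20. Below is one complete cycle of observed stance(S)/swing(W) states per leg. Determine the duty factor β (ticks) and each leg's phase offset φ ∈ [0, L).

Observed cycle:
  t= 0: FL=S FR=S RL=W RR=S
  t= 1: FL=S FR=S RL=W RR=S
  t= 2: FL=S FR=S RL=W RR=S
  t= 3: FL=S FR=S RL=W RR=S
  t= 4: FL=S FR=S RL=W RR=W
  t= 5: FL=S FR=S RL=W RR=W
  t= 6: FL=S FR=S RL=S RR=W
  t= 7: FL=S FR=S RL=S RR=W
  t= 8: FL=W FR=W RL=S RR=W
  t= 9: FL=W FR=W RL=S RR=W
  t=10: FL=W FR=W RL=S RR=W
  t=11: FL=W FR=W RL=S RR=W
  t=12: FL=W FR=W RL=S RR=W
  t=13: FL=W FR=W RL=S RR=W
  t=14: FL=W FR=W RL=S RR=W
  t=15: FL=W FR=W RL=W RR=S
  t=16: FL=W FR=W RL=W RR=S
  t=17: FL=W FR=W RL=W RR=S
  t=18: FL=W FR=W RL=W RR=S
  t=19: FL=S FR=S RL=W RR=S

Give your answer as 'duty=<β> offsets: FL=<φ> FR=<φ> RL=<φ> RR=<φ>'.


duty β = stance ticks per leg = 9
FL: stance ticks = 9; W→S at t=19 → φ=1
FR: stance ticks = 9; W→S at t=19 → φ=1
RL: stance ticks = 9; W→S at t=6 → φ=14
RR: stance ticks = 9; W→S at t=15 → φ=5

duty=9 offsets: FL=1 FR=1 RL=14 RR=5


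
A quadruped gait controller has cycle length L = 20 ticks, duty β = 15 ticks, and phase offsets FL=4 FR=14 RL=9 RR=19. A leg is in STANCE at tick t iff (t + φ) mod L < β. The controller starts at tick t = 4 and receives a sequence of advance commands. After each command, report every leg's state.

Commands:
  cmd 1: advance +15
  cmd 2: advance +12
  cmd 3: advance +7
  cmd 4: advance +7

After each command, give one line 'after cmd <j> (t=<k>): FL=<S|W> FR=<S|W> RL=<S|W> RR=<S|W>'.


start t=4: FL=S FR=W RL=S RR=S
cmd 1: advance +15 → t=19, phase=(3,13,8,18) → FL=S FR=S RL=S RR=W
cmd 2: advance +12 → t=31, phase=(15,5,0,10) → FL=W FR=S RL=S RR=S
cmd 3: advance +7 → t=38, phase=(2,12,7,17) → FL=S FR=S RL=S RR=W
cmd 4: advance +7 → t=45, phase=(9,19,14,4) → FL=S FR=W RL=S RR=S

after cmd 1 (t=19): FL=S FR=S RL=S RR=W
after cmd 2 (t=31): FL=W FR=S RL=S RR=S
after cmd 3 (t=38): FL=S FR=S RL=S RR=W
after cmd 4 (t=45): FL=S FR=W RL=S RR=S


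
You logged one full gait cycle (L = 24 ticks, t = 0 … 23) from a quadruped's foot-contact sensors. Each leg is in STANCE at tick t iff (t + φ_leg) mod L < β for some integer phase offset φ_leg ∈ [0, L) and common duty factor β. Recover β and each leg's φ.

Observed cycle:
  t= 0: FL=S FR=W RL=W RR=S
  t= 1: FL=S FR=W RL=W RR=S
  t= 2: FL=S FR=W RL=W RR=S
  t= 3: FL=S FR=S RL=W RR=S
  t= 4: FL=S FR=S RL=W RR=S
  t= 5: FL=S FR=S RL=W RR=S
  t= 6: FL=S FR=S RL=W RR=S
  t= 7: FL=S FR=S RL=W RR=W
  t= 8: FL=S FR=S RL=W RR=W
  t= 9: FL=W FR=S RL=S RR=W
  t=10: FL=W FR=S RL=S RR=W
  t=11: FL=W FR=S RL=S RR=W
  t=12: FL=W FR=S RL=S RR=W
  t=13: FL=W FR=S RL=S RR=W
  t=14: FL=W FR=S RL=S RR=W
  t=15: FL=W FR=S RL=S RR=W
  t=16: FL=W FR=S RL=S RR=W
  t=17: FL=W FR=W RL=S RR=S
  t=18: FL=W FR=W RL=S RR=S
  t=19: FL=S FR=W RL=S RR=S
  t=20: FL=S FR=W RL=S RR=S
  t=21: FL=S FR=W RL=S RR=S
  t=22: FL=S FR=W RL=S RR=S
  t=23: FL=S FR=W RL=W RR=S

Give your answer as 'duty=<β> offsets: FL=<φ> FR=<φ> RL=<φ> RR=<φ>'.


duty=14 offsets: FL=5 FR=21 RL=15 RR=7

duty β = stance ticks per leg = 14
FL: stance ticks = 14; W→S at t=19 → φ=5
FR: stance ticks = 14; W→S at t=3 → φ=21
RL: stance ticks = 14; W→S at t=9 → φ=15
RR: stance ticks = 14; W→S at t=17 → φ=7


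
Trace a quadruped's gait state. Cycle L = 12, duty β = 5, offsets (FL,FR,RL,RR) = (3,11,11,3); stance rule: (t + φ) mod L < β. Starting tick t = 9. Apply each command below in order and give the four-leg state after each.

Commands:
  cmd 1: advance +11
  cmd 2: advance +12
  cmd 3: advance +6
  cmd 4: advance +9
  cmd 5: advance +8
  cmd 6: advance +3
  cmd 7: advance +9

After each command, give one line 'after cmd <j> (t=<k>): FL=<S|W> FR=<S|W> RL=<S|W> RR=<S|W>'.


start t=9: FL=S FR=W RL=W RR=S
cmd 1: advance +11 → t=20, phase=(11,7,7,11) → FL=W FR=W RL=W RR=W
cmd 2: advance +12 → t=32, phase=(11,7,7,11) → FL=W FR=W RL=W RR=W
cmd 3: advance +6 → t=38, phase=(5,1,1,5) → FL=W FR=S RL=S RR=W
cmd 4: advance +9 → t=47, phase=(2,10,10,2) → FL=S FR=W RL=W RR=S
cmd 5: advance +8 → t=55, phase=(10,6,6,10) → FL=W FR=W RL=W RR=W
cmd 6: advance +3 → t=58, phase=(1,9,9,1) → FL=S FR=W RL=W RR=S
cmd 7: advance +9 → t=67, phase=(10,6,6,10) → FL=W FR=W RL=W RR=W

after cmd 1 (t=20): FL=W FR=W RL=W RR=W
after cmd 2 (t=32): FL=W FR=W RL=W RR=W
after cmd 3 (t=38): FL=W FR=S RL=S RR=W
after cmd 4 (t=47): FL=S FR=W RL=W RR=S
after cmd 5 (t=55): FL=W FR=W RL=W RR=W
after cmd 6 (t=58): FL=S FR=W RL=W RR=S
after cmd 7 (t=67): FL=W FR=W RL=W RR=W


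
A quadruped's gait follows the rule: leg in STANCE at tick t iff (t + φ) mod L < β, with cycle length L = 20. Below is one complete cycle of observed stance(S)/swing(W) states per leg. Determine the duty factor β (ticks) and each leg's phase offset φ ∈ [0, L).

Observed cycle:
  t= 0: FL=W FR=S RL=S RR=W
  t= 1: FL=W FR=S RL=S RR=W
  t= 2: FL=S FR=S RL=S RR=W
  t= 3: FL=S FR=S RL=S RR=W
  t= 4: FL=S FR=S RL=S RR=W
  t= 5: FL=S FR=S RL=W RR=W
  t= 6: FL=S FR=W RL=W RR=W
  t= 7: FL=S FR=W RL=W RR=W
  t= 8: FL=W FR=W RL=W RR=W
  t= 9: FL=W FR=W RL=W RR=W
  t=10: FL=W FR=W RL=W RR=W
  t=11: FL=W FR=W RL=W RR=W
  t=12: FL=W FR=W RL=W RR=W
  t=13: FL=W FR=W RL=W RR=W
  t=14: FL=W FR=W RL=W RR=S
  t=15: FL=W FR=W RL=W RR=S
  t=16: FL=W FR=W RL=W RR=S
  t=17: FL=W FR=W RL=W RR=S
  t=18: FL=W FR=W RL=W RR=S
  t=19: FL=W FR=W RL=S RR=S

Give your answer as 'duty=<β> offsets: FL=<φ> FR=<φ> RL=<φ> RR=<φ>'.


duty=6 offsets: FL=18 FR=0 RL=1 RR=6

duty β = stance ticks per leg = 6
FL: stance ticks = 6; W→S at t=2 → φ=18
FR: stance ticks = 6; W→S at t=0 → φ=0
RL: stance ticks = 6; W→S at t=19 → φ=1
RR: stance ticks = 6; W→S at t=14 → φ=6
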